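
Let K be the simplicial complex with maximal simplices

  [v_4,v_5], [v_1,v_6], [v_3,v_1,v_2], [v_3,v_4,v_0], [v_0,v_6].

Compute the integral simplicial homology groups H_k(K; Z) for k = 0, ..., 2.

We work with the vertex ordering v_0 < v_1 < v_2 < v_3 < v_4 < v_5 < v_6. The simplices of K, each written with vertices in increasing order, are:

  0-simplices (7): [v_0], [v_1], [v_2], [v_3], [v_4], [v_5], [v_6]
  1-simplices (9): [v_0,v_3], [v_0,v_4], [v_0,v_6], [v_1,v_2], [v_1,v_3], [v_1,v_6], [v_2,v_3], [v_3,v_4], [v_4,v_5]
  2-simplices (2): [v_0,v_3,v_4], [v_1,v_2,v_3]

giving chain groups C_0 ≅ Z^7, C_1 ≅ Z^9, C_2 ≅ Z^2.

The boundary map ∂_1: C_1 → C_0 sends each edge [p,q] (with p < q) to q − p.
This gives a 7×9 integer matrix of rank 6; reducing to Smith normal form yields diagonal entries (1,1,1,1,1,1).

∂_2: C_2 → C_1 maps a triangle to the signed sum of its edges. For instance
  ∂[v_1,v_2,v_3] = [v_2,v_3] − [v_1,v_3] + [v_1,v_2],
  ∂[v_0,v_3,v_4] = [v_3,v_4] − [v_0,v_4] + [v_0,v_3].
The resulting 9×2 matrix has rank 2, and its Smith normal form has invariant factors (1,1).

Computing H_k = (kernel of ∂_k) / (image of ∂_{k+1}):

  H_0: rank C_0 − rank ∂_1 = 7 − 6 = 1, and the invariant factors of ∂_1 are all 1, so H_0 ≅ Z.
  H_1: rank ker ∂_1 − rank ∂_2 = (9 − 6) − 2 = 1, and the invariant factors of ∂_2 are all 1, so H_1 ≅ Z.
  H_2: rank ker ∂_2 − rank ∂_3 = (2 − 2) − 0 = 0, and there is no ∂_3, so H_2 ≅ 0.

H_0 = Z,  H_1 = Z,  H_2 = 0.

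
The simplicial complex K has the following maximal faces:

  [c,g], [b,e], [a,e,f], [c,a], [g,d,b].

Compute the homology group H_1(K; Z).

H_1 ≅ Z.

K has 7 vertices, 9 edges, 2 triangles.
rank ∂_1 = 6, rank ∂_2 = 2 ⇒ b_1 = 9 − 6 − 2 = 1; all invariant factors of ∂_2 are 1 so no torsion. So H_1 ≅ Z.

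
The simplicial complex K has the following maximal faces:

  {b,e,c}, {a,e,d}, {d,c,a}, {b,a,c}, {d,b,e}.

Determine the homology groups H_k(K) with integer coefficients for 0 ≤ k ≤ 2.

Order the vertices as a < b < c < d < e. Listing each simplex with vertices in this order, K has dimension 2 with simplices:

  0-simplices (5): a, b, c, d, e
  1-simplices (10): ab, ac, ad, ae, bc, bd, be, cd, ce, de
  2-simplices (5): abc, acd, ade, bce, bde

Hence C_0 ≅ Z^5, C_1 ≅ Z^10, C_2 ≅ Z^5.

∂_1: C_1 → C_0 is given by ∂[p,q] = [q] − [p].
The 5×10 boundary matrix has rank 4 and Smith normal form diag(1,1,1,1).

The boundary map ∂_2: C_2 → C_1 maps a triangle to the signed sum of its edges. For instance
  ∂acd = cd − ad + ac,
  ∂bde = de − be + bd.
The 10×5 boundary matrix has rank 5 and Smith normal form diag(1,1,1,1,1).

Computing H_k = (kernel of ∂_k) / (image of ∂_{k+1}):

  H_0: rank C_0 − rank ∂_1 = 5 − 4 = 1, and the invariant factors of ∂_1 are all 1, so H_0 = Z.
  H_1: rank ker ∂_1 − rank ∂_2 = (10 − 4) − 5 = 1, and the invariant factors of ∂_2 are all 1, so H_1 = Z.
  H_2: rank ker ∂_2 − rank ∂_3 = (5 − 5) − 0 = 0, and there is no ∂_3, so H_2 = 0.

As a check, the Euler characteristic is 5 − 10 + 5 = 0, which agrees with 1 − 1 + 0 = 0.
(K is a triangulation of the Möbius band.)

H_0 ≅ Z,  H_1 ≅ Z,  H_2 = 0.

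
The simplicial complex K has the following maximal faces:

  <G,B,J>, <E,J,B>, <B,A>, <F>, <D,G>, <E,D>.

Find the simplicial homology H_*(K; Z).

We work with the vertex ordering A < B < D < E < F < G < J. The simplices of K, each written with vertices in increasing order, are:

  0-simplices (7): A, B, D, E, F, G, J
  1-simplices (8): AB, BE, BG, BJ, DE, DG, EJ, GJ
  2-simplices (2): BEJ, BGJ

giving chain groups C_0 ≅ Z^7, C_1 ≅ Z^8, C_2 ≅ Z^2.

The boundary map ∂_1: C_1 → C_0 maps an edge to its endpoints' difference, ∂[p,q] = q − p. For instance
  ∂BG = G − B.
As a 7×8 matrix over Z this has rank 5, with invariant factors (1,1,1,1,1).

The boundary map ∂_2: C_2 → C_1 acts by ∂[p,q,r] = [q,r] − [p,r] + [p,q]. For instance
  ∂BGJ = GJ − BJ + BG,
  ∂BEJ = EJ − BJ + BE.
The resulting 8×2 matrix has rank 2, and its Smith normal form has invariant factors (1,1).

Reading off H_k = ker ∂_k / im ∂_{k+1}:

  H_0: rank C_0 − rank ∂_1 = 7 − 5 = 2, and the invariant factors of ∂_1 are all 1, so H_0 ≅ Z^2.
  H_1: rank ker ∂_1 − rank ∂_2 = (8 − 5) − 2 = 1, and the invariant factors of ∂_2 are all 1, so H_1 ≅ Z.
  H_2: rank ker ∂_2 − rank ∂_3 = (2 − 2) − 0 = 0, and there is no ∂_3, so H_2 ≅ 0.

As a check, the Euler characteristic is 7 − 8 + 2 = 1, which agrees with 2 − 1 + 0 = 1.

H_0 = Z^2,  H_1 = Z,  H_2 = 0.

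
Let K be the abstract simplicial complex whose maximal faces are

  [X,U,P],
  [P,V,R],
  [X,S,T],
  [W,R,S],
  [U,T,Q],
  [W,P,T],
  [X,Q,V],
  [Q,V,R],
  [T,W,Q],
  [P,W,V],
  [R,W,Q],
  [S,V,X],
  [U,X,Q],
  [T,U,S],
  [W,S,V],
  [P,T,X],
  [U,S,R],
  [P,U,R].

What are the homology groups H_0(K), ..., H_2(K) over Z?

H_0 = Z,  H_1 = Z ⊕ Z_2,  H_2 = 0.

Take the total order P < Q < R < S < T < U < V < W < X on the vertex set. Then K (dimension 2) consists of the simplices:

  0-simplices (9): P, Q, R, S, T, U, V, W, X
  1-simplices (27): PR, PT, PU, PV, PW, PX, QR, QT, QU, QV, QW, QX, RS, RU, RV, RW, ST, SU, SV, SW, SX, TU, TW, TX, UX, VW, VX
  2-simplices (18): PRU, PRV, PTW, PTX, PUX, PVW, QRV, QRW, QTU, QTW, QUX, QVX, RSU, RSW, STU, STX, SVW, SVX

giving chain groups C_0 ≅ Z^9, C_1 ≅ Z^27, C_2 ≅ Z^18.

Boundary ∂_1: C_1 → C_0 maps an edge to its endpoints' difference, ∂[p,q] = q − p.
This gives a 9×27 integer matrix of rank 8; reducing to Smith normal form yields diagonal entries (1,1,1,1,1,1,1,1).

The boundary map ∂_2: C_2 → C_1 sends each 2-simplex [p,q,r] to [q,r] − [p,r] + [p,q]. For instance
  ∂STX = TX − SX + ST,
  ∂QTU = TU − QU + QT.
The resulting 27×18 matrix has rank 18, and its Smith normal form has invariant factors (1,1,1,1,1,1,1,1,1,1,1,1,1,1,1,1,1,2).

Now H_k = ker ∂_k / im ∂_{k+1}, so:

  H_0: rank C_0 − rank ∂_1 = 9 − 8 = 1, and the invariant factors of ∂_1 are all 1, so H_0 ≅ Z.
  H_1: rank ker ∂_1 − rank ∂_2 = (27 − 8) − 18 = 1, and ∂_2 has invariant factor 2 > 1, so H_1 ≅ Z ⊕ Z_2.
  H_2: rank ker ∂_2 − rank ∂_3 = (18 − 18) − 0 = 0, and there is no ∂_3, so H_2 ≅ 0.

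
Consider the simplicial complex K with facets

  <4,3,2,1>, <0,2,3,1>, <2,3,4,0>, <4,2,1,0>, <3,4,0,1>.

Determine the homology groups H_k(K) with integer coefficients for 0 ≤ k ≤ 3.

H_0 = Z,  H_1 = 0,  H_2 = 0,  H_3 = Z.

Order the vertices as 0 < 1 < 2 < 3 < 4. Listing each simplex with vertices in this order, K has dimension 3 with simplices:

  0-simplices (5): [0], [1], [2], [3], [4]
  1-simplices (10): [0,1], [0,2], [0,3], [0,4], [1,2], [1,3], [1,4], [2,3], [2,4], [3,4]
  2-simplices (10): [0,1,2], [0,1,3], [0,1,4], [0,2,3], [0,2,4], [0,3,4], [1,2,3], [1,2,4], [1,3,4], [2,3,4]
  3-simplices (5): [0,1,2,3], [0,1,2,4], [0,1,3,4], [0,2,3,4], [1,2,3,4]

so the chain groups are C_0 ≅ Z^5, C_1 ≅ Z^10, C_2 ≅ Z^10, C_3 ≅ Z^5.

Boundary ∂_1: C_1 → C_0 sends each edge [p,q] (with p < q) to q − p. For instance
  ∂[0,4] = [4] − [0].
As a 5×10 matrix over Z this has rank 4, with invariant factors (1,1,1,1).

Boundary ∂_2: C_2 → C_1 sends each 2-simplex [p,q,r] to [q,r] − [p,r] + [p,q]. For instance
  ∂[2,3,4] = [3,4] − [2,4] + [2,3],
  ∂[1,2,3] = [2,3] − [1,3] + [1,2].
The 10×10 boundary matrix has rank 6 and Smith normal form diag(1,1,1,1,1,1).

Boundary ∂_3: C_3 → C_2 sends each 3-simplex σ to the alternating sum Σ_i (−1)^i (σ with its i-th vertex removed). For instance
  ∂[0,2,3,4] = [2,3,4] − [0,3,4] + [0,2,4] − [0,2,3],
  ∂[0,1,2,3] = [1,2,3] − [0,2,3] + [0,1,3] − [0,1,2].
The 10×5 boundary matrix has rank 4 and Smith normal form diag(1,1,1,1).

Computing H_k = (kernel of ∂_k) / (image of ∂_{k+1}):

  H_0: rank C_0 − rank ∂_1 = 5 − 4 = 1, and the invariant factors of ∂_1 are all 1, so H_0 = Z.
  H_1: rank ker ∂_1 − rank ∂_2 = (10 − 4) − 6 = 0, and the invariant factors of ∂_2 are all 1, so H_1 = 0.
  H_2: rank ker ∂_2 − rank ∂_3 = (10 − 6) − 4 = 0, and the invariant factors of ∂_3 are all 1, so H_2 = 0.
  H_3: rank ker ∂_3 − rank ∂_4 = (5 − 4) − 0 = 1, and there is no ∂_4, so H_3 = Z.

As a check, the Euler characteristic is 5 − 10 + 10 − 5 = 0, which agrees with 1 − 0 + 0 − 1 = 0.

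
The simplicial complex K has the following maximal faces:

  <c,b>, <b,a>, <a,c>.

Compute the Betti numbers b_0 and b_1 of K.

b_0 = 1, b_1 = 1.

Fix the vertex order a < b < c and write every simplex with vertices in increasing order. Then dim K = 1 and the simplices of K are:

  0-simplices (3): a, b, c
  1-simplices (3): ab, ac, bc

giving chain groups C_0 ≅ Z^3, C_1 ≅ Z^3.

Boundary ∂_1: C_1 → C_0 maps an edge to its endpoints' difference, ∂[p,q] = q − p. For instance
  ∂ab = b − a.
This gives a 3×3 integer matrix of rank 2; reducing to Smith normal form yields diagonal entries (1,1).

Now H_k = ker ∂_k / im ∂_{k+1}, so:

  H_0: rank C_0 − rank ∂_1 = 3 − 2 = 1, and the invariant factors of ∂_1 are all 1, so H_0 ≅ Z.
  H_1: rank ker ∂_1 − rank ∂_2 = (3 − 2) − 0 = 1, and there is no ∂_2, so H_1 ≅ Z.

Hence the Betti numbers are b_0 = 1, b_1 = 1.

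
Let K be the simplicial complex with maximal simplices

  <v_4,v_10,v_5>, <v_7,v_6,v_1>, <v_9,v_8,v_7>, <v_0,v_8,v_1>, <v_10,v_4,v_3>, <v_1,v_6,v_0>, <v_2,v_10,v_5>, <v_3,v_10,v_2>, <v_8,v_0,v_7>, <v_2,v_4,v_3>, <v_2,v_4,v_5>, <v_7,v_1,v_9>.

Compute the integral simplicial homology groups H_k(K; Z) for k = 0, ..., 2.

Take the total order v_0 < v_1 < v_2 < v_3 < v_4 < v_5 < v_6 < v_7 < v_8 < v_9 < v_10 on the vertex set. Then K (dimension 2) consists of the simplices:

  0-simplices (11): [v_0], [v_1], [v_2], [v_3], [v_4], [v_5], [v_6], [v_7], [v_8], [v_9], [v_10]
  1-simplices (21): (21 of them)
  2-simplices (12): (12 of them)

giving chain groups C_0 ≅ Z^11, C_1 ≅ Z^21, C_2 ≅ Z^12.

The boundary map ∂_1: C_1 → C_0 is given by ∂[p,q] = [q] − [p]. For instance
  ∂[v_0,v_8] = [v_8] − [v_0].
The resulting 11×21 matrix has rank 9, and its Smith normal form has invariant factors (1,1,1,1,1,1,1,1,1).

∂_2: C_2 → C_1 maps a triangle to the signed sum of its edges. For instance
  ∂[v_2,v_4,v_5] = [v_4,v_5] − [v_2,v_5] + [v_2,v_4],
  ∂[v_0,v_7,v_8] = [v_7,v_8] − [v_0,v_8] + [v_0,v_7].
This gives a 21×12 integer matrix of rank 11; reducing to Smith normal form yields diagonal entries (1,1,1,1,1,1,1,1,1,1,1).

Now H_k = ker ∂_k / im ∂_{k+1}, so:

  H_0: rank C_0 − rank ∂_1 = 11 − 9 = 2, and the invariant factors of ∂_1 are all 1, so H_0 = Z^2.
  H_1: rank ker ∂_1 − rank ∂_2 = (21 − 9) − 11 = 1, and the invariant factors of ∂_2 are all 1, so H_1 = Z.
  H_2: rank ker ∂_2 − rank ∂_3 = (12 − 11) − 0 = 1, and there is no ∂_3, so H_2 = Z.

As a check, the Euler characteristic is 11 − 21 + 12 = 2, which agrees with 2 − 1 + 1 = 2.

H_0 ≅ Z^2,  H_1 ≅ Z,  H_2 ≅ Z.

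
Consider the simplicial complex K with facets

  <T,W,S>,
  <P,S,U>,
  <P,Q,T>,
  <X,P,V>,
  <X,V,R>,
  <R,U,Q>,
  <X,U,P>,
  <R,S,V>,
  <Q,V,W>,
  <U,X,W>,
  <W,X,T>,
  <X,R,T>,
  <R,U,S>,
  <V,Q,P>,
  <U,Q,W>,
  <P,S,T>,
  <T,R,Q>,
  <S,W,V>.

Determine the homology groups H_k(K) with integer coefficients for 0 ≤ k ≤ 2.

H_0 = Z,  H_1 = Z^2,  H_2 = Z.

We work with the vertex ordering P < Q < R < S < T < U < V < W < X. The simplices of K, each written with vertices in increasing order, are:

  0-simplices (9): P, Q, R, S, T, U, V, W, X
  1-simplices (27): PQ, PS, PT, PU, PV, PX, QR, QT, QU, QV, QW, RS, RT, RU, RV, RX, ST, SU, SV, SW, TW, TX, UW, UX, VW, VX, WX
  2-simplices (18): PQT, PQV, PST, PSU, PUX, PVX, QRT, QRU, QUW, QVW, RSU, RSV, RTX, RVX, STW, SVW, TWX, UWX

so the chain groups are C_0 ≅ Z^9, C_1 ≅ Z^27, C_2 ≅ Z^18.

∂_1: C_1 → C_0 sends each edge [p,q] (with p < q) to q − p.
The resulting 9×27 matrix has rank 8, and its Smith normal form has invariant factors (1,1,1,1,1,1,1,1).

The boundary map ∂_2: C_2 → C_1 acts by ∂[p,q,r] = [q,r] − [p,r] + [p,q]. For instance
  ∂PQT = QT − PT + PQ,
  ∂QRU = RU − QU + QR.
This gives a 27×18 integer matrix of rank 17; reducing to Smith normal form yields diagonal entries (1,1,1,1,1,1,1,1,1,1,1,1,1,1,1,1,1).

Computing H_k = (kernel of ∂_k) / (image of ∂_{k+1}):

  H_0: rank C_0 − rank ∂_1 = 9 − 8 = 1, and the invariant factors of ∂_1 are all 1, so H_0 ≅ Z.
  H_1: rank ker ∂_1 − rank ∂_2 = (27 − 8) − 17 = 2, and the invariant factors of ∂_2 are all 1, so H_1 ≅ Z^2.
  H_2: rank ker ∂_2 − rank ∂_3 = (18 − 17) − 0 = 1, and there is no ∂_3, so H_2 ≅ Z.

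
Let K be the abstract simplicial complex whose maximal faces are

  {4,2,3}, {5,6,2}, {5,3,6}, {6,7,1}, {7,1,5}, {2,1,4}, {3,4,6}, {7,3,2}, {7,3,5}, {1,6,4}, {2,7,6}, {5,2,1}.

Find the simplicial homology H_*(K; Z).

Order the vertices as 1 < 2 < 3 < 4 < 5 < 6 < 7. Listing each simplex with vertices in this order, K has dimension 2 with simplices:

  0-simplices (7): [1], [2], [3], [4], [5], [6], [7]
  1-simplices (18): [1,2], [1,4], [1,5], [1,6], [1,7], [2,3], [2,4], [2,5], [2,6], [2,7], [3,4], [3,5], [3,6], [3,7], [4,6], [5,6], [5,7], [6,7]
  2-simplices (12): [1,2,4], [1,2,5], [1,4,6], [1,5,7], [1,6,7], [2,3,4], [2,3,7], [2,5,6], [2,6,7], [3,4,6], [3,5,6], [3,5,7]

so the chain groups are C_0 ≅ Z^7, C_1 ≅ Z^18, C_2 ≅ Z^12.

Boundary ∂_1: C_1 → C_0 maps an edge to its endpoints' difference, ∂[p,q] = q − p. For instance
  ∂[5,7] = [7] − [5].
The resulting 7×18 matrix has rank 6, and its Smith normal form has invariant factors (1,1,1,1,1,1).

Boundary ∂_2: C_2 → C_1 sends each 2-simplex [p,q,r] to [q,r] − [p,r] + [p,q]. For instance
  ∂[2,6,7] = [6,7] − [2,7] + [2,6],
  ∂[3,4,6] = [4,6] − [3,6] + [3,4].
The resulting 18×12 matrix has rank 12, and its Smith normal form has invariant factors (1,1,1,1,1,1,1,1,1,1,1,2).

Now H_k = ker ∂_k / im ∂_{k+1}, so:

  H_0: rank C_0 − rank ∂_1 = 7 − 6 = 1, and the invariant factors of ∂_1 are all 1, so H_0 = Z.
  H_1: rank ker ∂_1 − rank ∂_2 = (18 − 6) − 12 = 0, and ∂_2 has invariant factor 2 > 1, so H_1 = Z/2.
  H_2: rank ker ∂_2 − rank ∂_3 = (12 − 12) − 0 = 0, and there is no ∂_3, so H_2 = 0.

H_0 = Z,  H_1 = Z/2,  H_2 = 0.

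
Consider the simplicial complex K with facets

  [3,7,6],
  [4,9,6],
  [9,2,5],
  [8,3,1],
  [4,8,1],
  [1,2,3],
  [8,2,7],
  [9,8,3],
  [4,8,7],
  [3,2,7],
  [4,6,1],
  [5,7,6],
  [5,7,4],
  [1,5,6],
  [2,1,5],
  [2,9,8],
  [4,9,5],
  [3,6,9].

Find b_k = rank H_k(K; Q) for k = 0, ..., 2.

Order the vertices as 1 < 2 < 3 < 4 < 5 < 6 < 7 < 8 < 9. Listing each simplex with vertices in this order, K has dimension 2 with simplices:

  0-simplices (9): [1], [2], [3], [4], [5], [6], [7], [8], [9]
  1-simplices (27): (27 of them)
  2-simplices (18): [1,2,3], [1,2,5], [1,3,8], [1,4,6], [1,4,8], [1,5,6], [2,3,7], [2,5,9], [2,7,8], [2,8,9], [3,6,7], [3,6,9], [3,8,9], [4,5,7], [4,5,9], [4,6,9], [4,7,8], [5,6,7]

Hence C_0 ≅ Z^9, C_1 ≅ Z^27, C_2 ≅ Z^18.

Boundary ∂_1: C_1 → C_0 maps an edge to its endpoints' difference, ∂[p,q] = q − p. For instance
  ∂[2,7] = [7] − [2].
The 9×27 boundary matrix has rank 8 and Smith normal form diag(1,1,1,1,1,1,1,1).

Boundary ∂_2: C_2 → C_1 maps a triangle to the signed sum of its edges. For instance
  ∂[2,7,8] = [7,8] − [2,8] + [2,7],
  ∂[4,5,9] = [5,9] − [4,9] + [4,5].
The 27×18 boundary matrix has rank 18 and Smith normal form diag(1,1,1,1,1,1,1,1,1,1,1,1,1,1,1,1,1,2).

Reading off H_k = ker ∂_k / im ∂_{k+1}:

  H_0: rank C_0 − rank ∂_1 = 9 − 8 = 1, and the invariant factors of ∂_1 are all 1, so H_0 = Z.
  H_1: rank ker ∂_1 − rank ∂_2 = (27 − 8) − 18 = 1, and ∂_2 has invariant factor 2 > 1, so H_1 = Z ⊕ Z/2.
  H_2: rank ker ∂_2 − rank ∂_3 = (18 − 18) − 0 = 0, and there is no ∂_3, so H_2 = 0.

Hence the Betti numbers are b_0 = 1, b_1 = 1, b_2 = 0.

b_0 = 1, b_1 = 1, b_2 = 0.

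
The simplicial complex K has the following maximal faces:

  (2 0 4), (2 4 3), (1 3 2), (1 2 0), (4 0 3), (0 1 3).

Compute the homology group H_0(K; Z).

H_0 ≅ Z.

K has 5 vertices, 9 edges, 6 triangles.
rank ∂_0 = 0, rank ∂_1 = 4 ⇒ b_0 = 5 − 0 − 4 = 1; all invariant factors of ∂_1 are 1 so no torsion. So H_0 = Z.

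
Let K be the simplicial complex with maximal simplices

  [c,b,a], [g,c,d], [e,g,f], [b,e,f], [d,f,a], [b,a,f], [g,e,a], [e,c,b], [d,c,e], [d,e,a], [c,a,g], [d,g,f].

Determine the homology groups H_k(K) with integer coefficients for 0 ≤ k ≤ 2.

Order the vertices as a < b < c < d < e < f < g. Listing each simplex with vertices in this order, K has dimension 2 with simplices:

  0-simplices (7): a, b, c, d, e, f, g
  1-simplices (18): ab, ac, ad, ae, af, ag, bc, be, bf, cd, ce, cg, de, df, dg, ef, eg, fg
  2-simplices (12): abc, abf, acg, ade, adf, aeg, bce, bef, cde, cdg, dfg, efg

giving chain groups C_0 ≅ Z^7, C_1 ≅ Z^18, C_2 ≅ Z^12.

The boundary map ∂_1: C_1 → C_0 sends each edge [p,q] (with p < q) to q − p. For instance
  ∂ad = d − a.
The resulting 7×18 matrix has rank 6, and its Smith normal form has invariant factors (1,1,1,1,1,1).

∂_2: C_2 → C_1 sends each 2-simplex [p,q,r] to [q,r] − [p,r] + [p,q]. For instance
  ∂bce = ce − be + bc,
  ∂acg = cg − ag + ac.
This gives a 18×12 integer matrix of rank 12; reducing to Smith normal form yields diagonal entries (1,1,1,1,1,1,1,1,1,1,1,2).

Reading off H_k = ker ∂_k / im ∂_{k+1}:

  H_0: rank C_0 − rank ∂_1 = 7 − 6 = 1, and the invariant factors of ∂_1 are all 1, so H_0 = Z.
  H_1: rank ker ∂_1 − rank ∂_2 = (18 − 6) − 12 = 0, and ∂_2 has invariant factor 2 > 1, so H_1 = Z/2Z.
  H_2: rank ker ∂_2 − rank ∂_3 = (12 − 12) − 0 = 0, and there is no ∂_3, so H_2 = 0.

H_0 ≅ Z,  H_1 ≅ Z/2Z,  H_2 = 0.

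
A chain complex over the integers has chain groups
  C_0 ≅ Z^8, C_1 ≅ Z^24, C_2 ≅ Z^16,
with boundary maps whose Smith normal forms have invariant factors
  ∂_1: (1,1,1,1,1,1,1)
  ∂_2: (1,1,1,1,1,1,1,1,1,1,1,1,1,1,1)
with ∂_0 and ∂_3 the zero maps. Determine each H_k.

H_0: b_0 = 8 − 0 − 7 = 1; torsion from ∂_1 factors > 1: none. So H_0 ≅ Z.
H_1: b_1 = 24 − 7 − 15 = 2; torsion from ∂_2 factors > 1: none. So H_1 ≅ Z^2.
H_2: b_2 = 16 − 15 − 0 = 1; torsion from ∂_3 factors > 1: none. So H_2 ≅ Z.

H_0 ≅ Z,  H_1 ≅ Z^2,  H_2 ≅ Z.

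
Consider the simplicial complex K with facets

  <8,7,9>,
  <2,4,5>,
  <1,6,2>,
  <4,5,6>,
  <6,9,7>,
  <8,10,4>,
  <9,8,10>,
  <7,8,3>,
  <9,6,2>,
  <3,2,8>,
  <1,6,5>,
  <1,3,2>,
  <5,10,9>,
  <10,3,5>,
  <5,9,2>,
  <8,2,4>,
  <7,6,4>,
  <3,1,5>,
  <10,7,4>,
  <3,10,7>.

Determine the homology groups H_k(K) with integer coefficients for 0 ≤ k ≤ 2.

K has 10 vertices, 30 edges, 20 triangles.
rank ∂_0 = 0, rank ∂_1 = 9 ⇒ b_0 = 10 − 0 − 9 = 1; all invariant factors of ∂_1 are 1 so no torsion. So H_0 = Z.
rank ∂_1 = 9, rank ∂_2 = 20 ⇒ b_1 = 30 − 9 − 20 = 1; ∂_2 has invariant factor(s) [2] giving torsion. So H_1 = Z ⊕ Z_2.
rank ∂_2 = 20, rank ∂_3 = 0 ⇒ b_2 = 20 − 20 − 0 = 0. So H_2 = 0.

H_0 = Z,  H_1 = Z ⊕ Z_2,  H_2 = 0.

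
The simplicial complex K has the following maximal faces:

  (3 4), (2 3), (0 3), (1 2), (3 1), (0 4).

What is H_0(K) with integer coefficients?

H_0 = Z.

Take the total order 0 < 1 < 2 < 3 < 4 on the vertex set. Then K (dimension 1) consists of the simplices:

  0-simplices (5): [0], [1], [2], [3], [4]
  1-simplices (6): [0,3], [0,4], [1,2], [1,3], [2,3], [3,4]

Hence C_0 ≅ Z^5, C_1 ≅ Z^6.

∂_1: C_1 → C_0 is given by ∂[p,q] = [q] − [p]. For instance
  ∂[3,4] = [4] − [3].
This gives a 5×6 integer matrix of rank 4; reducing to Smith normal form yields diagonal entries (1,1,1,1).

Now H_k = ker ∂_k / im ∂_{k+1}, so:

  H_0: rank C_0 − rank ∂_1 = 5 − 4 = 1, and the invariant factors of ∂_1 are all 1, so H_0 ≅ Z.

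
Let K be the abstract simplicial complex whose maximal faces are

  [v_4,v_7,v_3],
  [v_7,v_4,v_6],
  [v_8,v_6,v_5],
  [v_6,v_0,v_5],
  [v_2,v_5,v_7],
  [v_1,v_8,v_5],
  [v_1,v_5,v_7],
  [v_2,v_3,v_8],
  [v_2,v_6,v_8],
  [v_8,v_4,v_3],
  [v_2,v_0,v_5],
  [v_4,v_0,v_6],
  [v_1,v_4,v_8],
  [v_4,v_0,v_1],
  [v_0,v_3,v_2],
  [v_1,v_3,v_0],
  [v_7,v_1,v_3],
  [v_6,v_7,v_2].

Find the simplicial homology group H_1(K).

H_1 = Z ⊕ Z/2.

We work with the vertex ordering v_0 < v_1 < v_2 < v_3 < v_4 < v_5 < v_6 < v_7 < v_8. The simplices of K, each written with vertices in increasing order, are:

  0-simplices (9): [v_0], [v_1], [v_2], [v_3], [v_4], [v_5], [v_6], [v_7], [v_8]
  1-simplices (27): (27 of them)
  2-simplices (18): (18 of them)

so the chain groups are C_0 ≅ Z^9, C_1 ≅ Z^27, C_2 ≅ Z^18.

The boundary map ∂_1: C_1 → C_0 sends each edge [p,q] (with p < q) to q − p.
The resulting 9×27 matrix has rank 8, and its Smith normal form has invariant factors (1,1,1,1,1,1,1,1).

Boundary ∂_2: C_2 → C_1 maps a triangle to the signed sum of its edges. For instance
  ∂[v_0,v_2,v_5] = [v_2,v_5] − [v_0,v_5] + [v_0,v_2],
  ∂[v_3,v_4,v_7] = [v_4,v_7] − [v_3,v_7] + [v_3,v_4].
The resulting 27×18 matrix has rank 18, and its Smith normal form has invariant factors (1,1,1,1,1,1,1,1,1,1,1,1,1,1,1,1,1,2).

From H_k ≅ ker(∂_k) / im(∂_{k+1}) we obtain:

  H_1: rank ker ∂_1 − rank ∂_2 = (27 − 8) − 18 = 1, and ∂_2 has invariant factor 2 > 1, so H_1 ≅ Z ⊕ Z/2.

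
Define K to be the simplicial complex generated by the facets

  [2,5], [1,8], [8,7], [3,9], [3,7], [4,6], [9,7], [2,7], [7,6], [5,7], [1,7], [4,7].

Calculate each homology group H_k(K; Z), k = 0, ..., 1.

Fix the vertex order 1 < 2 < 3 < 4 < 5 < 6 < 7 < 8 < 9 and write every simplex with vertices in increasing order. Then dim K = 1 and the simplices of K are:

  0-simplices (9): [1], [2], [3], [4], [5], [6], [7], [8], [9]
  1-simplices (12): [1,7], [1,8], [2,5], [2,7], [3,7], [3,9], [4,6], [4,7], [5,7], [6,7], [7,8], [7,9]

giving chain groups C_0 ≅ Z^9, C_1 ≅ Z^12.

The boundary map ∂_1: C_1 → C_0 sends each edge [p,q] (with p < q) to q − p.
The 9×12 boundary matrix has rank 8 and Smith normal form diag(1,1,1,1,1,1,1,1).

Computing H_k = (kernel of ∂_k) / (image of ∂_{k+1}):

  H_0: rank C_0 − rank ∂_1 = 9 − 8 = 1, and the invariant factors of ∂_1 are all 1, so H_0 = Z.
  H_1: rank ker ∂_1 − rank ∂_2 = (12 − 8) − 0 = 4, and there is no ∂_2, so H_1 = Z^4.

As a check, the Euler characteristic is 9 − 12 = -3, which agrees with 1 − 4 = -3.

H_0 = Z,  H_1 = Z^4.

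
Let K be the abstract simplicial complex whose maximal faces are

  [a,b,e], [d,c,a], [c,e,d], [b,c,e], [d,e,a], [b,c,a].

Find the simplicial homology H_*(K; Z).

H_0 ≅ Z,  H_1 = 0,  H_2 ≅ Z.

Order the vertices as a < b < c < d < e. Listing each simplex with vertices in this order, K has dimension 2 with simplices:

  0-simplices (5): a, b, c, d, e
  1-simplices (9): ab, ac, ad, ae, bc, be, cd, ce, de
  2-simplices (6): abc, abe, acd, ade, bce, cde

Hence C_0 ≅ Z^5, C_1 ≅ Z^9, C_2 ≅ Z^6.

The boundary map ∂_1: C_1 → C_0 sends each edge [p,q] (with p < q) to q − p. For instance
  ∂ad = d − a.
The resulting 5×9 matrix has rank 4, and its Smith normal form has invariant factors (1,1,1,1).

∂_2: C_2 → C_1 acts by ∂[p,q,r] = [q,r] − [p,r] + [p,q]. For instance
  ∂bce = ce − be + bc,
  ∂ade = de − ae + ad.
The 9×6 boundary matrix has rank 5 and Smith normal form diag(1,1,1,1,1).

Reading off H_k = ker ∂_k / im ∂_{k+1}:

  H_0: rank C_0 − rank ∂_1 = 5 − 4 = 1, and the invariant factors of ∂_1 are all 1, so H_0 = Z.
  H_1: rank ker ∂_1 − rank ∂_2 = (9 − 4) − 5 = 0, and the invariant factors of ∂_2 are all 1, so H_1 = 0.
  H_2: rank ker ∂_2 − rank ∂_3 = (6 − 5) − 0 = 1, and there is no ∂_3, so H_2 = Z.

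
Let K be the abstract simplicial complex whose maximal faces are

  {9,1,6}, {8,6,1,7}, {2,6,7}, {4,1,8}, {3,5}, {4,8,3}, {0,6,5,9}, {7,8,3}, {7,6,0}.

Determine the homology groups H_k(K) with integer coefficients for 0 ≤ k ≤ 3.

H_0 = Z,  H_1 = Z,  H_2 = 0,  H_3 = 0.

We work with the vertex ordering 0 < 1 < 2 < 3 < 4 < 5 < 6 < 7 < 8 < 9. The simplices of K, each written with vertices in increasing order, are:

  0-simplices (10): [0], [1], [2], [3], [4], [5], [6], [7], [8], [9]
  1-simplices (22): [0,5], [0,6], [0,7], [0,9], [1,4], [1,6], [1,7], [1,8], [1,9], [2,6], [2,7], [3,4], [3,5], [3,7], [3,8], [4,8], [5,6], [5,9], [6,7], [6,8], [6,9], [7,8]
  2-simplices (14): [0,5,6], [0,5,9], [0,6,7], [0,6,9], [1,4,8], [1,6,7], [1,6,8], [1,6,9], [1,7,8], [2,6,7], [3,4,8], [3,7,8], [5,6,9], [6,7,8]
  3-simplices (2): [0,5,6,9], [1,6,7,8]

Hence C_0 ≅ Z^10, C_1 ≅ Z^22, C_2 ≅ Z^14, C_3 ≅ Z^2.

The boundary map ∂_1: C_1 → C_0 is given by ∂[p,q] = [q] − [p]. For instance
  ∂[0,7] = [7] − [0].
The 10×22 boundary matrix has rank 9 and Smith normal form diag(1,1,1,1,1,1,1,1,1).

The boundary map ∂_2: C_2 → C_1 maps a triangle to the signed sum of its edges. For instance
  ∂[1,7,8] = [7,8] − [1,8] + [1,7],
  ∂[2,6,7] = [6,7] − [2,7] + [2,6].
The resulting 22×14 matrix has rank 12, and its Smith normal form has invariant factors (1,1,1,1,1,1,1,1,1,1,1,1).

∂_3: C_3 → C_2 sends each 3-simplex σ to the alternating sum Σ_i (−1)^i (σ with its i-th vertex removed). For instance
  ∂[1,6,7,8] = [6,7,8] − [1,7,8] + [1,6,8] − [1,6,7],
  ∂[0,5,6,9] = [5,6,9] − [0,6,9] + [0,5,9] − [0,5,6].
The 14×2 boundary matrix has rank 2 and Smith normal form diag(1,1).

Now H_k = ker ∂_k / im ∂_{k+1}, so:

  H_0: rank C_0 − rank ∂_1 = 10 − 9 = 1, and the invariant factors of ∂_1 are all 1, so H_0 = Z.
  H_1: rank ker ∂_1 − rank ∂_2 = (22 − 9) − 12 = 1, and the invariant factors of ∂_2 are all 1, so H_1 = Z.
  H_2: rank ker ∂_2 − rank ∂_3 = (14 − 12) − 2 = 0, and the invariant factors of ∂_3 are all 1, so H_2 = 0.
  H_3: rank ker ∂_3 − rank ∂_4 = (2 − 2) − 0 = 0, and there is no ∂_4, so H_3 = 0.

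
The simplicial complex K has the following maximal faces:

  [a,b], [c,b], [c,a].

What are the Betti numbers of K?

b_0 = 1, b_1 = 1.

We work with the vertex ordering a < b < c. The simplices of K, each written with vertices in increasing order, are:

  0-simplices (3): a, b, c
  1-simplices (3): ab, ac, bc

Hence C_0 ≅ Z^3, C_1 ≅ Z^3.

∂_1: C_1 → C_0 is given by ∂[p,q] = [q] − [p].
As a 3×3 matrix over Z this has rank 2, with invariant factors (1,1).

Computing H_k = (kernel of ∂_k) / (image of ∂_{k+1}):

  H_0: rank C_0 − rank ∂_1 = 3 − 2 = 1, and the invariant factors of ∂_1 are all 1, so H_0 = Z.
  H_1: rank ker ∂_1 − rank ∂_2 = (3 − 2) − 0 = 1, and there is no ∂_2, so H_1 = Z.

As a check, the Euler characteristic is 3 − 3 = 0, which agrees with 1 − 1 = 0.
(K is a triangulation of the circle S^1.)

Hence the Betti numbers are b_0 = 1, b_1 = 1.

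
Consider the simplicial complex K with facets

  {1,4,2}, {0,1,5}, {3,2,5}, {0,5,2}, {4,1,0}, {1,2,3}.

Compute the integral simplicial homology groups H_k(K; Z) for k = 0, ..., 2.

Take the total order 0 < 1 < 2 < 3 < 4 < 5 on the vertex set. Then K (dimension 2) consists of the simplices:

  0-simplices (6): [0], [1], [2], [3], [4], [5]
  1-simplices (12): [0,1], [0,2], [0,4], [0,5], [1,2], [1,3], [1,4], [1,5], [2,3], [2,4], [2,5], [3,5]
  2-simplices (6): [0,1,4], [0,1,5], [0,2,5], [1,2,3], [1,2,4], [2,3,5]

giving chain groups C_0 ≅ Z^6, C_1 ≅ Z^12, C_2 ≅ Z^6.

∂_1: C_1 → C_0 maps an edge to its endpoints' difference, ∂[p,q] = q − p. For instance
  ∂[0,5] = [5] − [0].
The 6×12 boundary matrix has rank 5 and Smith normal form diag(1,1,1,1,1).

Boundary ∂_2: C_2 → C_1 acts by ∂[p,q,r] = [q,r] − [p,r] + [p,q]. For instance
  ∂[2,3,5] = [3,5] − [2,5] + [2,3],
  ∂[0,1,4] = [1,4] − [0,4] + [0,1].
As a 12×6 matrix over Z this has rank 6, with invariant factors (1,1,1,1,1,1).

Now H_k = ker ∂_k / im ∂_{k+1}, so:

  H_0: rank C_0 − rank ∂_1 = 6 − 5 = 1, and the invariant factors of ∂_1 are all 1, so H_0 ≅ Z.
  H_1: rank ker ∂_1 − rank ∂_2 = (12 − 5) − 6 = 1, and the invariant factors of ∂_2 are all 1, so H_1 ≅ Z.
  H_2: rank ker ∂_2 − rank ∂_3 = (6 − 6) − 0 = 0, and there is no ∂_3, so H_2 ≅ 0.

H_0 = Z,  H_1 = Z,  H_2 = 0.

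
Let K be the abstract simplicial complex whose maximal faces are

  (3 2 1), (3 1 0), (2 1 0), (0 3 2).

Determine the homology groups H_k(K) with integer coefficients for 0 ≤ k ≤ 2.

H_0 = Z,  H_1 = 0,  H_2 = Z.

Take the total order 0 < 1 < 2 < 3 on the vertex set. Then K (dimension 2) consists of the simplices:

  0-simplices (4): [0], [1], [2], [3]
  1-simplices (6): [0,1], [0,2], [0,3], [1,2], [1,3], [2,3]
  2-simplices (4): [0,1,2], [0,1,3], [0,2,3], [1,2,3]

so the chain groups are C_0 ≅ Z^4, C_1 ≅ Z^6, C_2 ≅ Z^4.

∂_1: C_1 → C_0 is given by ∂[p,q] = [q] − [p].
The resulting 4×6 matrix has rank 3, and its Smith normal form has invariant factors (1,1,1).

The boundary map ∂_2: C_2 → C_1 acts by ∂[p,q,r] = [q,r] − [p,r] + [p,q]. For instance
  ∂[0,1,2] = [1,2] − [0,2] + [0,1],
  ∂[1,2,3] = [2,3] − [1,3] + [1,2].
The resulting 6×4 matrix has rank 3, and its Smith normal form has invariant factors (1,1,1).

From H_k ≅ ker(∂_k) / im(∂_{k+1}) we obtain:

  H_0: rank C_0 − rank ∂_1 = 4 − 3 = 1, and the invariant factors of ∂_1 are all 1, so H_0 = Z.
  H_1: rank ker ∂_1 − rank ∂_2 = (6 − 3) − 3 = 0, and the invariant factors of ∂_2 are all 1, so H_1 = 0.
  H_2: rank ker ∂_2 − rank ∂_3 = (4 − 3) − 0 = 1, and there is no ∂_3, so H_2 = Z.

(K is a triangulation of the 2-sphere S^2.)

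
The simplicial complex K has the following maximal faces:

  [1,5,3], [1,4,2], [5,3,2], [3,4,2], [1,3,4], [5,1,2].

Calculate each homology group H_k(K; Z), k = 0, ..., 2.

H_0 = Z,  H_1 = 0,  H_2 = Z.

Order the vertices as 1 < 2 < 3 < 4 < 5. Listing each simplex with vertices in this order, K has dimension 2 with simplices:

  0-simplices (5): [1], [2], [3], [4], [5]
  1-simplices (9): [1,2], [1,3], [1,4], [1,5], [2,3], [2,4], [2,5], [3,4], [3,5]
  2-simplices (6): [1,2,4], [1,2,5], [1,3,4], [1,3,5], [2,3,4], [2,3,5]

giving chain groups C_0 ≅ Z^5, C_1 ≅ Z^9, C_2 ≅ Z^6.

The boundary map ∂_1: C_1 → C_0 sends each edge [p,q] (with p < q) to q − p. For instance
  ∂[2,3] = [3] − [2].
The 5×9 boundary matrix has rank 4 and Smith normal form diag(1,1,1,1).

Boundary ∂_2: C_2 → C_1 maps a triangle to the signed sum of its edges. For instance
  ∂[1,2,4] = [2,4] − [1,4] + [1,2],
  ∂[2,3,5] = [3,5] − [2,5] + [2,3].
This gives a 9×6 integer matrix of rank 5; reducing to Smith normal form yields diagonal entries (1,1,1,1,1).

Reading off H_k = ker ∂_k / im ∂_{k+1}:

  H_0: rank C_0 − rank ∂_1 = 5 − 4 = 1, and the invariant factors of ∂_1 are all 1, so H_0 = Z.
  H_1: rank ker ∂_1 − rank ∂_2 = (9 − 4) − 5 = 0, and the invariant factors of ∂_2 are all 1, so H_1 = 0.
  H_2: rank ker ∂_2 − rank ∂_3 = (6 − 5) − 0 = 1, and there is no ∂_3, so H_2 = Z.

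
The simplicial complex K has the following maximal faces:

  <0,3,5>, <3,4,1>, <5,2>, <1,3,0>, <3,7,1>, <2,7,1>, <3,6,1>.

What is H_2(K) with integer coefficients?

Fix the vertex order 0 < 1 < 2 < 3 < 4 < 5 < 6 < 7 and write every simplex with vertices in increasing order. Then dim K = 2 and the simplices of K are:

  0-simplices (8): [0], [1], [2], [3], [4], [5], [6], [7]
  1-simplices (14): [0,1], [0,3], [0,5], [1,2], [1,3], [1,4], [1,6], [1,7], [2,5], [2,7], [3,4], [3,5], [3,6], [3,7]
  2-simplices (6): [0,1,3], [0,3,5], [1,2,7], [1,3,4], [1,3,6], [1,3,7]

so the chain groups are C_0 ≅ Z^8, C_1 ≅ Z^14, C_2 ≅ Z^6.

The boundary map ∂_1: C_1 → C_0 is given by ∂[p,q] = [q] − [p]. For instance
  ∂[2,7] = [7] − [2].
The resulting 8×14 matrix has rank 7, and its Smith normal form has invariant factors (1,1,1,1,1,1,1).

The boundary map ∂_2: C_2 → C_1 acts by ∂[p,q,r] = [q,r] − [p,r] + [p,q]. For instance
  ∂[1,3,6] = [3,6] − [1,6] + [1,3],
  ∂[1,3,7] = [3,7] − [1,7] + [1,3].
The resulting 14×6 matrix has rank 6, and its Smith normal form has invariant factors (1,1,1,1,1,1).

Reading off H_k = ker ∂_k / im ∂_{k+1}:

  H_2: rank ker ∂_2 − rank ∂_3 = (6 − 6) − 0 = 0, and there is no ∂_3, so H_2 ≅ 0.

H_2 ≅ 0.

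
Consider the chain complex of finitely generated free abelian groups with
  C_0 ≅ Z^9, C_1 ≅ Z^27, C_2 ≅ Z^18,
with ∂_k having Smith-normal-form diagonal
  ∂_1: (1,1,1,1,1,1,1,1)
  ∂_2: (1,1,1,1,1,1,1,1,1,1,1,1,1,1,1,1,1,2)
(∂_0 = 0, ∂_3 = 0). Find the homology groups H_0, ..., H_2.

H_0: b_0 = 9 − 0 − 8 = 1; torsion from ∂_1 factors > 1: none. So H_0 ≅ Z.
H_1: b_1 = 27 − 8 − 18 = 1; torsion from ∂_2 factors > 1: [2]. So H_1 ≅ Z ⊕ Z/2Z.
H_2: b_2 = 18 − 18 − 0 = 0; torsion from ∂_3 factors > 1: none. So H_2 ≅ 0.

H_0 ≅ Z,  H_1 ≅ Z ⊕ Z/2Z,  H_2 = 0.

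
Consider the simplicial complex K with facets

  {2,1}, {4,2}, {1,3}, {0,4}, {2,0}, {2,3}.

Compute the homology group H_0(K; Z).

We work with the vertex ordering 0 < 1 < 2 < 3 < 4. The simplices of K, each written with vertices in increasing order, are:

  0-simplices (5): [0], [1], [2], [3], [4]
  1-simplices (6): [0,2], [0,4], [1,2], [1,3], [2,3], [2,4]

giving chain groups C_0 ≅ Z^5, C_1 ≅ Z^6.

∂_1: C_1 → C_0 sends each edge [p,q] (with p < q) to q − p. For instance
  ∂[1,3] = [3] − [1].
This gives a 5×6 integer matrix of rank 4; reducing to Smith normal form yields diagonal entries (1,1,1,1).

Now H_k = ker ∂_k / im ∂_{k+1}, so:

  H_0: rank C_0 − rank ∂_1 = 5 − 4 = 1, and the invariant factors of ∂_1 are all 1, so H_0 = Z.

H_0 = Z.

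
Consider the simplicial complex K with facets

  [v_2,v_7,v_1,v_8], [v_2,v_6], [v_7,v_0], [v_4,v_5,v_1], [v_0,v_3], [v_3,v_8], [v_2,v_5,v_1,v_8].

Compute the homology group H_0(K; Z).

H_0 = Z.

Order the vertices as v_0 < v_1 < v_2 < v_3 < v_4 < v_5 < v_6 < v_7 < v_8. Listing each simplex with vertices in this order, K has dimension 3 with simplices:

  0-simplices (9): [v_0], [v_1], [v_2], [v_3], [v_4], [v_5], [v_6], [v_7], [v_8]
  1-simplices (15): (15 of them)
  2-simplices (8): [v_1,v_2,v_5], [v_1,v_2,v_7], [v_1,v_2,v_8], [v_1,v_4,v_5], [v_1,v_5,v_8], [v_1,v_7,v_8], [v_2,v_5,v_8], [v_2,v_7,v_8]
  3-simplices (2): [v_1,v_2,v_5,v_8], [v_1,v_2,v_7,v_8]

so the chain groups are C_0 ≅ Z^9, C_1 ≅ Z^15, C_2 ≅ Z^8, C_3 ≅ Z^2.

The boundary map ∂_1: C_1 → C_0 maps an edge to its endpoints' difference, ∂[p,q] = q − p. For instance
  ∂[v_2,v_8] = [v_8] − [v_2].
As a 9×15 matrix over Z this has rank 8, with invariant factors (1,1,1,1,1,1,1,1).

The boundary map ∂_2: C_2 → C_1 maps a triangle to the signed sum of its edges. For instance
  ∂[v_1,v_2,v_8] = [v_2,v_8] − [v_1,v_8] + [v_1,v_2],
  ∂[v_1,v_2,v_7] = [v_2,v_7] − [v_1,v_7] + [v_1,v_2].
The 15×8 boundary matrix has rank 6 and Smith normal form diag(1,1,1,1,1,1).

The boundary map ∂_3: C_3 → C_2 sends each 3-simplex σ to the alternating sum Σ_i (−1)^i (σ with its i-th vertex removed). For instance
  ∂[v_1,v_2,v_5,v_8] = [v_2,v_5,v_8] − [v_1,v_5,v_8] + [v_1,v_2,v_8] − [v_1,v_2,v_5],
  ∂[v_1,v_2,v_7,v_8] = [v_2,v_7,v_8] − [v_1,v_7,v_8] + [v_1,v_2,v_8] − [v_1,v_2,v_7].
This gives a 8×2 integer matrix of rank 2; reducing to Smith normal form yields diagonal entries (1,1).

Now H_k = ker ∂_k / im ∂_{k+1}, so:

  H_0: rank C_0 − rank ∂_1 = 9 − 8 = 1, and the invariant factors of ∂_1 are all 1, so H_0 = Z.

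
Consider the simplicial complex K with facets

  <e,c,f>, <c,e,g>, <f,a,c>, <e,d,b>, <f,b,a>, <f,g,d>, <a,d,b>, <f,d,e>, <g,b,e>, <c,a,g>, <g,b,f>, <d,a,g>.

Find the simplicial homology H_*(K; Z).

We work with the vertex ordering a < b < c < d < e < f < g. The simplices of K, each written with vertices in increasing order, are:

  0-simplices (7): a, b, c, d, e, f, g
  1-simplices (18): ab, ac, ad, af, ag, bd, be, bf, bg, ce, cf, cg, de, df, dg, ef, eg, fg
  2-simplices (12): abd, abf, acf, acg, adg, bde, beg, bfg, cef, ceg, def, dfg

so the chain groups are C_0 ≅ Z^7, C_1 ≅ Z^18, C_2 ≅ Z^12.

The boundary map ∂_1: C_1 → C_0 sends each edge [p,q] (with p < q) to q − p. For instance
  ∂de = e − d.
The 7×18 boundary matrix has rank 6 and Smith normal form diag(1,1,1,1,1,1).

∂_2: C_2 → C_1 sends each 2-simplex [p,q,r] to [q,r] − [p,r] + [p,q]. For instance
  ∂dfg = fg − dg + df,
  ∂acg = cg − ag + ac.
As a 18×12 matrix over Z this has rank 12, with invariant factors (1,1,1,1,1,1,1,1,1,1,1,2).

Computing H_k = (kernel of ∂_k) / (image of ∂_{k+1}):

  H_0: rank C_0 − rank ∂_1 = 7 − 6 = 1, and the invariant factors of ∂_1 are all 1, so H_0 = Z.
  H_1: rank ker ∂_1 − rank ∂_2 = (18 − 6) − 12 = 0, and ∂_2 has invariant factor 2 > 1, so H_1 = Z/2.
  H_2: rank ker ∂_2 − rank ∂_3 = (12 − 12) − 0 = 0, and there is no ∂_3, so H_2 = 0.

H_0 ≅ Z,  H_1 ≅ Z/2,  H_2 = 0.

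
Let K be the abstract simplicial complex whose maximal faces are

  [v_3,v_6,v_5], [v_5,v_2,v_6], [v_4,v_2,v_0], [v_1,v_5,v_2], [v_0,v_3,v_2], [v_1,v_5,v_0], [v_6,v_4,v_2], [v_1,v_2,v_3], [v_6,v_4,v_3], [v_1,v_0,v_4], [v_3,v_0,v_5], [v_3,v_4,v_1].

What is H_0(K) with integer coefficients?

We work with the vertex ordering v_0 < v_1 < v_2 < v_3 < v_4 < v_5 < v_6. The simplices of K, each written with vertices in increasing order, are:

  0-simplices (7): [v_0], [v_1], [v_2], [v_3], [v_4], [v_5], [v_6]
  1-simplices (18): (18 of them)
  2-simplices (12): (12 of them)

so the chain groups are C_0 ≅ Z^7, C_1 ≅ Z^18, C_2 ≅ Z^12.

∂_1: C_1 → C_0 maps an edge to its endpoints' difference, ∂[p,q] = q − p. For instance
  ∂[v_3,v_6] = [v_6] − [v_3].
As a 7×18 matrix over Z this has rank 6, with invariant factors (1,1,1,1,1,1).

∂_2: C_2 → C_1 sends each 2-simplex [p,q,r] to [q,r] − [p,r] + [p,q]. For instance
  ∂[v_1,v_2,v_3] = [v_2,v_3] − [v_1,v_3] + [v_1,v_2],
  ∂[v_2,v_5,v_6] = [v_5,v_6] − [v_2,v_6] + [v_2,v_5].
The 18×12 boundary matrix has rank 12 and Smith normal form diag(1,1,1,1,1,1,1,1,1,1,1,2).

Computing H_k = (kernel of ∂_k) / (image of ∂_{k+1}):

  H_0: rank C_0 − rank ∂_1 = 7 − 6 = 1, and the invariant factors of ∂_1 are all 1, so H_0 ≅ Z.

H_0 ≅ Z.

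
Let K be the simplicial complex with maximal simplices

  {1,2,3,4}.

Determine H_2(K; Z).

Take the total order 1 < 2 < 3 < 4 on the vertex set. Then K (dimension 3) consists of the simplices:

  0-simplices (4): [1], [2], [3], [4]
  1-simplices (6): [1,2], [1,3], [1,4], [2,3], [2,4], [3,4]
  2-simplices (4): [1,2,3], [1,2,4], [1,3,4], [2,3,4]
  3-simplices (1): [1,2,3,4]

giving chain groups C_0 ≅ Z^4, C_1 ≅ Z^6, C_2 ≅ Z^4, C_3 ≅ Z^1.

Boundary ∂_1: C_1 → C_0 is given by ∂[p,q] = [q] − [p]. For instance
  ∂[2,3] = [3] − [2].
The 4×6 boundary matrix has rank 3 and Smith normal form diag(1,1,1).

The boundary map ∂_2: C_2 → C_1 maps a triangle to the signed sum of its edges. For instance
  ∂[2,3,4] = [3,4] − [2,4] + [2,3],
  ∂[1,3,4] = [3,4] − [1,4] + [1,3].
The resulting 6×4 matrix has rank 3, and its Smith normal form has invariant factors (1,1,1).

The boundary map ∂_3: C_3 → C_2 sends each 3-simplex σ to the alternating sum Σ_i (−1)^i (σ with its i-th vertex removed). For instance
  ∂[1,2,3,4] = [2,3,4] − [1,3,4] + [1,2,4] − [1,2,3].
The 4×1 boundary matrix has rank 1 and Smith normal form diag(1).

Computing H_k = (kernel of ∂_k) / (image of ∂_{k+1}):

  H_2: rank ker ∂_2 − rank ∂_3 = (4 − 3) − 1 = 0, and the invariant factors of ∂_3 are all 1, so H_2 = 0.

(K is a triangulation of the 3-simplex.)

H_2 ≅ 0.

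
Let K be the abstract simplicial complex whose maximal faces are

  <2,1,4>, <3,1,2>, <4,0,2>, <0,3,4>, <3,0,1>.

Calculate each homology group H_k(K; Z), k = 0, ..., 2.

K has 5 vertices, 10 edges, 5 triangles.
rank ∂_0 = 0, rank ∂_1 = 4 ⇒ b_0 = 5 − 0 − 4 = 1; all invariant factors of ∂_1 are 1 so no torsion. So H_0 = Z.
rank ∂_1 = 4, rank ∂_2 = 5 ⇒ b_1 = 10 − 4 − 5 = 1; all invariant factors of ∂_2 are 1 so no torsion. So H_1 = Z.
rank ∂_2 = 5, rank ∂_3 = 0 ⇒ b_2 = 5 − 5 − 0 = 0. So H_2 = 0.

H_0 ≅ Z,  H_1 ≅ Z,  H_2 = 0.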